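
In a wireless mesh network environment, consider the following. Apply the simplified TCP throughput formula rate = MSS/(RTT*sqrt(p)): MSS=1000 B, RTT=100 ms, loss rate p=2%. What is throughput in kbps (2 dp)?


Given: MSS = 1000 bytes, RTT = 100 ms, loss = 2%
RTT in seconds = 100 / 1000 = 0.1
Loss rate = 2% = 0.02
sqrt(loss) = sqrt(0.02) = 0.141421356237
Throughput (bytes/s) = 1000 / (0.1 * 0.141421356237) = 70710.6781
Throughput (kbps) = 70710.6781 * 8 / 1000 = 565.685425 -> 565.69 kbps (2 dp)

565.69


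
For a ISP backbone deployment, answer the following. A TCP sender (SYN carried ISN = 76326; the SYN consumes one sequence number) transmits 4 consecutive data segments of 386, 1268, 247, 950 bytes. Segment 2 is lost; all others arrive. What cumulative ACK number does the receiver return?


SYN uses sequence number 76326; first data byte = ISN + 1 = 76327.
Segment 1: SEQ = 76327, len = 386 B, covers [76327, 76712]
Segment 2: SEQ = 76713, len = 1268 B, covers [76713, 77980] [LOST]
Segment 3: SEQ = 77981, len = 247 B, covers [77981, 78227]
Segment 4: SEQ = 78228, len = 950 B, covers [78228, 79177]
In-order data received: bytes [76327, 76712] (segments 1..1).
Segment 2 missing -> gap begins at byte 76713; later segments buffered out of order.
Cumulative ACK = next expected in-order byte = 76327 + 386 = 76713

76713


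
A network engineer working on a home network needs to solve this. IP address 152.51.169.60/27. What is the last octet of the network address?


Given: IP = 152.51.169.60, prefix = /27
Subnet mask = 255.255.255.224
Last octet of IP: 60
Last octet of mask: 224
Network last octet = 60 AND 224 = 32

32


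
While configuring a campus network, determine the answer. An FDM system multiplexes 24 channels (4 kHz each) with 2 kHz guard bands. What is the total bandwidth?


Given: 24 channels, 4 kHz each, guard = 2 kHz
Channel bandwidth = 24 * 4 = 96 kHz
Guard bands = 23 gaps * 2 kHz = 46 kHz
Total = 96 + 46 = 142 kHz

142


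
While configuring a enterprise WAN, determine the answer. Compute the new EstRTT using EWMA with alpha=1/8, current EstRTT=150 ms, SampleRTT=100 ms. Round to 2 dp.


Given: EstRTT = 150 ms, SampleRTT = 100 ms, alpha = 1/8
New EstRTT = (1 - alpha) * EstRTT + alpha * SampleRTT
(7/8) * 150 = 131.25
(1/8) * 100 = 12.5
New EstRTT = 131.25 + 12.5 = 143.75 ms -> 143.75 ms (2 dp)

143.75


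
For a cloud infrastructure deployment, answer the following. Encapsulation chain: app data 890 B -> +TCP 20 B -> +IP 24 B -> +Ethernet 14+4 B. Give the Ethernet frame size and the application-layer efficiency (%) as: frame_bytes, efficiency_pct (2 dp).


TCP segment = 890 + 20 = 910 B
IP packet = 910 + 24 = 934 B
Ethernet frame = 934 + 14 + 4 = 952 B
Efficiency = app / frame = 890 / 952 = 0.934874 = 93.4874% -> 93.49% (2 dp)

952, 93.49


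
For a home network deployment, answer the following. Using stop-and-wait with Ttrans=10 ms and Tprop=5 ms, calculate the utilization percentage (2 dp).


Given: Ttrans = 10 ms, Tprop = 5 ms
RTT = 2 * Tprop = 2 * 5 = 10 ms
U = Ttrans / (Ttrans + RTT)
U = 10 / (10 + 10)
U = 10 / 20 = 0.5
U% = 50.00%

50.00


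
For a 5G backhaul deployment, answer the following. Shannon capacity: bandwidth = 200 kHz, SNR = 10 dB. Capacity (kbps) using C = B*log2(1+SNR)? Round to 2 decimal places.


Given: B = 200 kHz, SNR = 10 dB
SNR linear = 10^(10/10) = 10
1 + SNR = 11
log2(11) = 3.4594316186
C = 200 * 1000 * 3.4594316186 = 691886.3237 bps
C = 691.886324 kbps -> 691.89 kbps (2 dp)

691.89


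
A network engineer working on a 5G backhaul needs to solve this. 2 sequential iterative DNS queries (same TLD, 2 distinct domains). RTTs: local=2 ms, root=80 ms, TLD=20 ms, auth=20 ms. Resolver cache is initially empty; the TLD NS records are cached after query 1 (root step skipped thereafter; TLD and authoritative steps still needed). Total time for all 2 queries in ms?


Lookup 1 (cold cache): local + root + TLD + auth = 2 + 80 + 20 + 20 = 122 ms
Lookups 2..2 (TLD NS cached -> skip root; new domain -> still ask TLD and auth): local + TLD + auth = 2 + 20 + 20 = 42 ms each
Remaining 1 lookups: 1 * 42 = 42 ms
Total = 122 + 42 = 164 ms

164


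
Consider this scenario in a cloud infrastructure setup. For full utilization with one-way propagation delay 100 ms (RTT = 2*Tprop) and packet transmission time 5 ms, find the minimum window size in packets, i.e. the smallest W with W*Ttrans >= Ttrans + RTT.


Given: Ttrans = 5 ms, RTT = 200 ms (= 2 * Tprop, Tprop = 100 ms)
Time until first ACK returns = Ttrans + RTT = 5 + 200 = 205 ms
Need W * Ttrans >= Ttrans + RTT  ->  W >= (Ttrans + RTT) / Ttrans
(Ttrans + RTT) / Ttrans = 205 / 5 = 41
W_min = ceil(41) = 41

41


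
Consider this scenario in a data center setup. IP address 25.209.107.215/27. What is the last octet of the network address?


Given: IP = 25.209.107.215, prefix = /27
Subnet mask = 255.255.255.224
Last octet of IP: 215
Last octet of mask: 224
Network last octet = 215 AND 224 = 192

192


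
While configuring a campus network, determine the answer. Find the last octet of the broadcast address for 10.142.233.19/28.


Given: IP = 10.142.233.19, prefix = /28
Host bits = 32 - 28 = 4
Network last octet = 19 AND mask = 16
Host part size = 2^4 - 1 = 15
Broadcast last octet = 16 OR 15 = 31

31


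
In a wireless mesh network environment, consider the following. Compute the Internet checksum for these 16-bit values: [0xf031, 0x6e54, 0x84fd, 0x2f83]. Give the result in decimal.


Given words: [0xf031, 0x6e54, 0x84fd, 0x2f83]
Step 1: Sum all words
Raw sum = 61489 + 28244 + 34045 + 12163 = 135941
Step 2: Fold carry: (4869 + 2) = 4871
One's complement = ~4871 & 0xFFFF = 60664

60664


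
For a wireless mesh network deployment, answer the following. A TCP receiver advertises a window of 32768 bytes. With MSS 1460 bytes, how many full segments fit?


Given: RWND = 32768 bytes, MSS = 1460 bytes
Full segments = floor(RWND / MSS)
Full segments = floor(32768 / 1460)
Full segments = floor(22.4438) = 22

22


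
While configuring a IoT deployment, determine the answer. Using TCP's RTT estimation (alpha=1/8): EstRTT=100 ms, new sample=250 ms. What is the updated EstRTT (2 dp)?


Given: EstRTT = 100 ms, SampleRTT = 250 ms, alpha = 1/8
New EstRTT = (1 - alpha) * EstRTT + alpha * SampleRTT
(7/8) * 100 = 87.5
(1/8) * 250 = 31.25
New EstRTT = 87.5 + 31.25 = 118.75 ms -> 118.75 ms (2 dp)

118.75


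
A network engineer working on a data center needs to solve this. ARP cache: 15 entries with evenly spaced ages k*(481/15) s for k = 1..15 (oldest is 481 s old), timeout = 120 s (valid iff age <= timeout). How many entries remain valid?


Ages are k * 481/15 s for k = 1..15 (spacing = 32.0667 s).
Entry k is valid iff k * 481/15 <= 120 iff k <= 15 * 120 / 481 = 3.7422
n_valid = floor(3.7422) = 3
(n_stale = 15 - 3 = 12)

3


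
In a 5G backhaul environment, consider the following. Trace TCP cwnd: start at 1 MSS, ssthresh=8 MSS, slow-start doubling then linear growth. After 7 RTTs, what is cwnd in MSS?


RTT 0: cwnd = 1 MSS (initial)
RTT 1: cwnd = 2 MSS (slow start, doubled)
RTT 2: cwnd = 4 MSS (slow start, doubled)
RTT 3: cwnd = 8 MSS (slow start, doubled)
RTT 4: cwnd = 9 MSS (congestion avoidance, +1)
RTT 5: cwnd = 10 MSS (congestion avoidance, +1)
RTT 6: cwnd = 11 MSS (congestion avoidance, +1)
RTT 7: cwnd = 12 MSS (congestion avoidance, +1)

12


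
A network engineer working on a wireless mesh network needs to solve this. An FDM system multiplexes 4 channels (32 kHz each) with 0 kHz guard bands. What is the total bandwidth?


Given: 4 channels, 32 kHz each, guard = 0 kHz
Channel bandwidth = 4 * 32 = 128 kHz
Guard bands = 3 gaps * 0 kHz = 0 kHz
Total = 128 + 0 = 128 kHz

128


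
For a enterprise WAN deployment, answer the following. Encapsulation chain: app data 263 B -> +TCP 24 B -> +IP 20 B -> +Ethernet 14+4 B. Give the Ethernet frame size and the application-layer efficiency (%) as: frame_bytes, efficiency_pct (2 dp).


TCP segment = 263 + 24 = 287 B
IP packet = 287 + 20 = 307 B
Ethernet frame = 307 + 14 + 4 = 325 B
Efficiency = app / frame = 263 / 325 = 0.809231 = 80.9231% -> 80.92% (2 dp)

325, 80.92


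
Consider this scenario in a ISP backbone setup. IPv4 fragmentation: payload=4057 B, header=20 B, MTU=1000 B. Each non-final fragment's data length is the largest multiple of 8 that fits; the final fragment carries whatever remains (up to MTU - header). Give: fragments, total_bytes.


Max data per non-final fragment = floor((MTU - header)/8)*8 = floor((1000 - 20)/8)*8 = floor(980/8)*8 = 976 B
Final fragment needs no 8-byte alignment: it can carry up to MTU - header = 980 B
Non-final fragments needed = ceil((payload - 980) / 976) = ceil(3077/976) = ceil(3.1527) = 4
Number of fragments = 4 + 1 = 5
Fragment sizes (data): 4 * 976 B + 153 B (last, 153 <= 980 OK)
Total bytes sent = payload + n_frags * header = 4057 + 5*20 = 4057 + 100 = 4157 B

5, 4157


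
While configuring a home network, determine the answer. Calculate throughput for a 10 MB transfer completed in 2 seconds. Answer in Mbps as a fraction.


Given: file = 10 MB, time = 2 s
File in Mb = 10 * 8 = 80 Mb
Throughput = 80 / 2 Mbps
Throughput = 40 Mbps

40


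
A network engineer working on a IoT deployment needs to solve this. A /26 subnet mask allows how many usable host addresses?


Given: subnet mask /26
Host bits = 32 - 26 = 6
Total addresses = 2^6 = 64
Usable hosts = 64 - 2 (network + broadcast) = 62

62


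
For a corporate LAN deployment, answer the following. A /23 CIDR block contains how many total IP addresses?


Given: CIDR prefix /23
Host bits = 32 - 23 = 9
Total addresses = 2^9 = 512

512


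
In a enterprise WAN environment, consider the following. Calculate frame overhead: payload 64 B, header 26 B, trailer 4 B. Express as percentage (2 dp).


Given: payload = 64 B, header = 26 B, trailer = 4 B
Overhead bytes = header + trailer = 26 + 4 = 30
Total frame = payload + overhead = 64 + 30 = 94
Overhead % = 30 / 94 * 100 = 31.9149% -> 31.91% (2 dp)

31.91


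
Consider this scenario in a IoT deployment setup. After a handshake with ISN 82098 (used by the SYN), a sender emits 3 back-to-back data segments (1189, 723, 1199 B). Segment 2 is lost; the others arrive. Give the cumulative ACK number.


SYN uses sequence number 82098; first data byte = ISN + 1 = 82099.
Segment 1: SEQ = 82099, len = 1189 B, covers [82099, 83287]
Segment 2: SEQ = 83288, len = 723 B, covers [83288, 84010] [LOST]
Segment 3: SEQ = 84011, len = 1199 B, covers [84011, 85209]
In-order data received: bytes [82099, 83287] (segments 1..1).
Segment 2 missing -> gap begins at byte 83288; later segments buffered out of order.
Cumulative ACK = next expected in-order byte = 82099 + 1189 = 83288

83288


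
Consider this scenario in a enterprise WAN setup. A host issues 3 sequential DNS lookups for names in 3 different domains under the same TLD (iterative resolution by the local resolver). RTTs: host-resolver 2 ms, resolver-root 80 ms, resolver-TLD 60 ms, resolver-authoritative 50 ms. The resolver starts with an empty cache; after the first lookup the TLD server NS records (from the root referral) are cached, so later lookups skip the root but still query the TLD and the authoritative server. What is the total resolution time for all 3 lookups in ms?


Lookup 1 (cold cache): local + root + TLD + auth = 2 + 80 + 60 + 50 = 192 ms
Lookups 2..3 (TLD NS cached -> skip root; new domain -> still ask TLD and auth): local + TLD + auth = 2 + 60 + 50 = 112 ms each
Remaining 2 lookups: 2 * 112 = 224 ms
Total = 192 + 224 = 416 ms

416


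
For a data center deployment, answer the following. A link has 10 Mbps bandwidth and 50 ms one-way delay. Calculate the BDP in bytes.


Given: bandwidth = 10 Mbps, delay = 50 ms
BDP in bits = 10 * 10^6 * 50 / 1000
BDP in bits = 500000
BDP in bytes = 500000 / 8 = 62500

62500


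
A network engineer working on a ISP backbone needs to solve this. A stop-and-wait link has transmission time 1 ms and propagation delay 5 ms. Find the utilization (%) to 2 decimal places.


Given: Ttrans = 1 ms, Tprop = 5 ms
RTT = 2 * Tprop = 2 * 5 = 10 ms
U = Ttrans / (Ttrans + RTT)
U = 1 / (1 + 10)
U = 1 / 11 = 0.090909
U% = 9.09%

9.09


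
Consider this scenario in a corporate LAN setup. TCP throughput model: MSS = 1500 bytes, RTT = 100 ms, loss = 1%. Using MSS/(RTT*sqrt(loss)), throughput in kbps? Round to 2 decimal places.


Given: MSS = 1500 bytes, RTT = 100 ms, loss = 1%
RTT in seconds = 100 / 1000 = 0.1
Loss rate = 1% = 0.01
sqrt(loss) = sqrt(0.01) = 0.1
Throughput (bytes/s) = 1500 / (0.1 * 0.1) = 150000.0000
Throughput (kbps) = 150000.0000 * 8 / 1000 = 1200.000000 -> 1200.00 kbps (2 dp)

1200.00


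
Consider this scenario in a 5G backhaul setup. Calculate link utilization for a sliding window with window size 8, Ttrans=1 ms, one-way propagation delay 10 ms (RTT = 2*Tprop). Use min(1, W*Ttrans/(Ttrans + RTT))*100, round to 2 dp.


Given: W = 8, Ttrans = 1 ms, RTT = 20 ms (= 2 * Tprop, Tprop = 10 ms)
Cycle time = Ttrans + RTT = 1 + 20 = 21 ms (first packet sent until its ACK returns)
W * Ttrans = 8 * 1 = 8 ms of sending per cycle
W * Ttrans / (Ttrans + RTT) = 8 / 21 = 0.380952
U = min(1, 0.380952) = 0.380952
U% = 38.10%

38.10


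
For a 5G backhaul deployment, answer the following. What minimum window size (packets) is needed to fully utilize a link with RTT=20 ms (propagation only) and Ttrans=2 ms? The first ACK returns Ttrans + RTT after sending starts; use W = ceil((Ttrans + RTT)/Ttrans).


Given: Ttrans = 2 ms, RTT = 20 ms (= 2 * Tprop, Tprop = 10 ms)
Time until first ACK returns = Ttrans + RTT = 2 + 20 = 22 ms
Need W * Ttrans >= Ttrans + RTT  ->  W >= (Ttrans + RTT) / Ttrans
(Ttrans + RTT) / Ttrans = 22 / 2 = 11
W_min = ceil(11) = 11

11


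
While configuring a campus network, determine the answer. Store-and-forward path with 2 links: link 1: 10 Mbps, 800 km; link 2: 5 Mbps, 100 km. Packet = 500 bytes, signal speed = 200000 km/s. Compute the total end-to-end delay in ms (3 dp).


Packet = 500 bytes = 4000 bits. Store-and-forward: sum (t_trans + t_prop) per link.
Link 1: t_trans = 4000/(10*10^6) s = 0.4000 ms; t_prop = 800/200000 s = 4.0000 ms; subtotal = 4.4000 ms
Link 2: t_trans = 4000/(5*10^6) s = 0.8000 ms; t_prop = 100/200000 s = 0.5000 ms; subtotal = 1.3000 ms
End-to-end = 4.4000 + 1.3000 = 5.7000 ms -> 5.700 ms (3 dp)

5.700


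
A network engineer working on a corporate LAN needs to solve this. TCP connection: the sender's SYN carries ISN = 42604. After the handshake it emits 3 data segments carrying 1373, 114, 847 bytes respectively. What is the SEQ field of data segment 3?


The SYN occupies sequence number ISN = 42604, so the first data byte is ISN + 1 = 42605.
SEQ of data segment i = (ISN + 1) + sum of payload sizes of segments 1..i-1.
Segment 1: SEQ = 42605, payload = 1373 bytes
Segment 2: SEQ = 43978, payload = 114 bytes
Segment 3: SEQ = 44092, payload = 847 bytes
SEQ of segment 3 = 42605 + 1373 + 114 = 44092

44092


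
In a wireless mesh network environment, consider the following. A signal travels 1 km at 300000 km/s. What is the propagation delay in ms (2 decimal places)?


Given: distance = 1 km, speed = 300000 km/s
Delay = distance / speed = 1 / 300000 seconds
Delay in ms = 1 * 1000 / 300000
Delay = 0.0033 ms
Rounded to 2 dp = 0.00 ms

0.00


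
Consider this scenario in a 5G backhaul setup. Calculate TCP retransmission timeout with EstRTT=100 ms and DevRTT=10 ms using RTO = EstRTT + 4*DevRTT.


Given: EstRTT = 100 ms, DevRTT = 10 ms
Timeout = EstRTT + 4 * DevRTT
4 * DevRTT = 4 * 10 = 40
Timeout = 100 + 40 = 140 ms

140


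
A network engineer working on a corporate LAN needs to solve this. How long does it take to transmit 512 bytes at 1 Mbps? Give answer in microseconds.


Given: packet = 512 bytes, bandwidth = 1 Mbps
Packet in bits = 512 * 8 = 4096 bits
Bandwidth = 1 * 10^6 = 1000000 bps
Time = 4096 / 1000000 seconds
Time in us = 4096 * 10^6 / 1000000 = 4096

4096


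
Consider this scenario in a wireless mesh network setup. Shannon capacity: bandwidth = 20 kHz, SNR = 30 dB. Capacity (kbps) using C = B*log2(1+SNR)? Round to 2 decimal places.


Given: B = 20 kHz, SNR = 30 dB
SNR linear = 10^(30/10) = 1000
1 + SNR = 1001
log2(1001) = 9.9672262588
C = 20 * 1000 * 9.9672262588 = 199344.5252 bps
C = 199.344525 kbps -> 199.34 kbps (2 dp)

199.34


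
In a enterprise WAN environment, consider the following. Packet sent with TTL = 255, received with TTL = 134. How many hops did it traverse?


Given: initial TTL = 255, received TTL = 134
Hops = initial TTL - received TTL
Hops = 255 - 134 = 121

121


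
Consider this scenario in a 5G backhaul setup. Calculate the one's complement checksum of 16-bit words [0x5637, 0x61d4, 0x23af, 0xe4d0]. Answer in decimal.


Given words: [0x5637, 0x61d4, 0x23af, 0xe4d0]
Step 1: Sum all words
Raw sum = 22071 + 25044 + 9135 + 58576 = 114826
Step 2: Fold carry: (49290 + 1) = 49291
One's complement = ~49291 & 0xFFFF = 16244

16244


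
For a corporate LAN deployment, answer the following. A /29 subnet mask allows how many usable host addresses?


Given: subnet mask /29
Host bits = 32 - 29 = 3
Total addresses = 2^3 = 8
Usable hosts = 8 - 2 (network + broadcast) = 6

6


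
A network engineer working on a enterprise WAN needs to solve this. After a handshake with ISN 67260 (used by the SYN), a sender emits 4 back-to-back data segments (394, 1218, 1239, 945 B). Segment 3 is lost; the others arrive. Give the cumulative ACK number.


SYN uses sequence number 67260; first data byte = ISN + 1 = 67261.
Segment 1: SEQ = 67261, len = 394 B, covers [67261, 67654]
Segment 2: SEQ = 67655, len = 1218 B, covers [67655, 68872]
Segment 3: SEQ = 68873, len = 1239 B, covers [68873, 70111] [LOST]
Segment 4: SEQ = 70112, len = 945 B, covers [70112, 71056]
In-order data received: bytes [67261, 68872] (segments 1..2).
Segment 3 missing -> gap begins at byte 68873; later segments buffered out of order.
Cumulative ACK = next expected in-order byte = 67261 + 394 + 1218 = 68873

68873


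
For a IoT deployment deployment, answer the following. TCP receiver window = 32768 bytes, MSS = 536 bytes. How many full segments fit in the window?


Given: RWND = 32768 bytes, MSS = 536 bytes
Full segments = floor(RWND / MSS)
Full segments = floor(32768 / 536)
Full segments = floor(61.1343) = 61

61


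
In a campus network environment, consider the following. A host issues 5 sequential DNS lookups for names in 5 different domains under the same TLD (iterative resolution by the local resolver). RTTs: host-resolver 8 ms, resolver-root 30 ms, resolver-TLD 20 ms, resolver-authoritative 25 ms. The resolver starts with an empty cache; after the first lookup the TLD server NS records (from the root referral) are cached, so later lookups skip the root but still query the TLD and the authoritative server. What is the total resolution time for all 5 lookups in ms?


Lookup 1 (cold cache): local + root + TLD + auth = 8 + 30 + 20 + 25 = 83 ms
Lookups 2..5 (TLD NS cached -> skip root; new domain -> still ask TLD and auth): local + TLD + auth = 8 + 20 + 25 = 53 ms each
Remaining 4 lookups: 4 * 53 = 212 ms
Total = 83 + 212 = 295 ms

295


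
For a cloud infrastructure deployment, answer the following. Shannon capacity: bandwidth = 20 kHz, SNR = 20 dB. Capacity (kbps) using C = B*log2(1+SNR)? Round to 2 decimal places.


Given: B = 20 kHz, SNR = 20 dB
SNR linear = 10^(20/10) = 100
1 + SNR = 101
log2(101) = 6.6582114828
C = 20 * 1000 * 6.6582114828 = 133164.2297 bps
C = 133.164230 kbps -> 133.16 kbps (2 dp)

133.16


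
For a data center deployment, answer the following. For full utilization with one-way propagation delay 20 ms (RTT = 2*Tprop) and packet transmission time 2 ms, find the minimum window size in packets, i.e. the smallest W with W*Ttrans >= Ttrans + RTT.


Given: Ttrans = 2 ms, RTT = 40 ms (= 2 * Tprop, Tprop = 20 ms)
Time until first ACK returns = Ttrans + RTT = 2 + 40 = 42 ms
Need W * Ttrans >= Ttrans + RTT  ->  W >= (Ttrans + RTT) / Ttrans
(Ttrans + RTT) / Ttrans = 42 / 2 = 21
W_min = ceil(21) = 21

21


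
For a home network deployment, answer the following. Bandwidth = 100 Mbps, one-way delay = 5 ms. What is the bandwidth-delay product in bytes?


Given: bandwidth = 100 Mbps, delay = 5 ms
BDP in bits = 100 * 10^6 * 5 / 1000
BDP in bits = 500000
BDP in bytes = 500000 / 8 = 62500

62500


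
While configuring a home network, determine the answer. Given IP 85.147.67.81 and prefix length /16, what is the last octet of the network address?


Given: IP = 85.147.67.81, prefix = /16
Subnet mask = 255.255.0.0
Last octet of IP: 81
Last octet of mask: 0
Network last octet = 81 AND 0 = 0

0


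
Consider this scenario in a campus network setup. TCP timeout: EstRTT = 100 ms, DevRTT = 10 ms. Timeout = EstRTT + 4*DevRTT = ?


Given: EstRTT = 100 ms, DevRTT = 10 ms
Timeout = EstRTT + 4 * DevRTT
4 * DevRTT = 4 * 10 = 40
Timeout = 100 + 40 = 140 ms

140


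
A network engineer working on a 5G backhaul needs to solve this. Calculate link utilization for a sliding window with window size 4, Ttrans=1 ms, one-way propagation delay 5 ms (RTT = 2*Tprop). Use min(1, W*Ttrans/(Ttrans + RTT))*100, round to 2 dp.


Given: W = 4, Ttrans = 1 ms, RTT = 10 ms (= 2 * Tprop, Tprop = 5 ms)
Cycle time = Ttrans + RTT = 1 + 10 = 11 ms (first packet sent until its ACK returns)
W * Ttrans = 4 * 1 = 4 ms of sending per cycle
W * Ttrans / (Ttrans + RTT) = 4 / 11 = 0.363636
U = min(1, 0.363636) = 0.363636
U% = 36.36%

36.36


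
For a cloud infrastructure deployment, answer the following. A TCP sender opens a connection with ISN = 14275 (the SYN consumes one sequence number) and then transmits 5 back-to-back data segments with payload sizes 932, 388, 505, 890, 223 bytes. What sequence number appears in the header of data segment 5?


The SYN occupies sequence number ISN = 14275, so the first data byte is ISN + 1 = 14276.
SEQ of data segment i = (ISN + 1) + sum of payload sizes of segments 1..i-1.
Segment 1: SEQ = 14276, payload = 932 bytes
Segment 2: SEQ = 15208, payload = 388 bytes
Segment 3: SEQ = 15596, payload = 505 bytes
Segment 4: SEQ = 16101, payload = 890 bytes
Segment 5: SEQ = 16991, payload = 223 bytes
SEQ of segment 5 = 14276 + 932 + 388 + 505 + 890 = 16991

16991


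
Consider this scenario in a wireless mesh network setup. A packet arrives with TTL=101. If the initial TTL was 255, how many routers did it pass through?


Given: initial TTL = 255, received TTL = 101
Hops = initial TTL - received TTL
Hops = 255 - 101 = 154

154


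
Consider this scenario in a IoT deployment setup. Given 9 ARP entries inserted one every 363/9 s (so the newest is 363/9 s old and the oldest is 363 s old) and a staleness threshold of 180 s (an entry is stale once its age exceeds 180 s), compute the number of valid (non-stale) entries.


Ages are k * 363/9 s for k = 1..9 (spacing = 40.3333 s).
Entry k is valid iff k * 363/9 <= 180 iff k <= 9 * 180 / 363 = 4.4628
n_valid = floor(4.4628) = 4
(n_stale = 9 - 4 = 5)

4


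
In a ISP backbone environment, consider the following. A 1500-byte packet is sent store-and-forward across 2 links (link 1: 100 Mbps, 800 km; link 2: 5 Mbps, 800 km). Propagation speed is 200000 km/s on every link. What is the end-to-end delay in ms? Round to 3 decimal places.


Packet = 1500 bytes = 12000 bits. Store-and-forward: sum (t_trans + t_prop) per link.
Link 1: t_trans = 12000/(100*10^6) s = 0.1200 ms; t_prop = 800/200000 s = 4.0000 ms; subtotal = 4.1200 ms
Link 2: t_trans = 12000/(5*10^6) s = 2.4000 ms; t_prop = 800/200000 s = 4.0000 ms; subtotal = 6.4000 ms
End-to-end = 4.1200 + 6.4000 = 10.5200 ms -> 10.520 ms (3 dp)

10.520


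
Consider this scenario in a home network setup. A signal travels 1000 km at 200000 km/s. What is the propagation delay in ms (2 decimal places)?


Given: distance = 1000 km, speed = 200000 km/s
Delay = distance / speed = 1000 / 200000 seconds
Delay in ms = 1000 * 1000 / 200000
Delay = 5.0000 ms
Rounded to 2 dp = 5.00 ms

5.00


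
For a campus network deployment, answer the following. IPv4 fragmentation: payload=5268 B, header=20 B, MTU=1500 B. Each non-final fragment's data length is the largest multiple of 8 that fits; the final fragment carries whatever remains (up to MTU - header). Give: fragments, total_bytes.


Max data per non-final fragment = floor((MTU - header)/8)*8 = floor((1500 - 20)/8)*8 = floor(1480/8)*8 = 1480 B
Final fragment needs no 8-byte alignment: it can carry up to MTU - header = 1480 B
Non-final fragments needed = ceil((payload - 1480) / 1480) = ceil(3788/1480) = ceil(2.5595) = 3
Number of fragments = 3 + 1 = 4
Fragment sizes (data): 3 * 1480 B + 828 B (last, 828 <= 1480 OK)
Total bytes sent = payload + n_frags * header = 5268 + 4*20 = 5268 + 80 = 5348 B

4, 5348


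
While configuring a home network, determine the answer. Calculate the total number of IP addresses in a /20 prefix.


Given: CIDR prefix /20
Host bits = 32 - 20 = 12
Total addresses = 2^12 = 4096

4096


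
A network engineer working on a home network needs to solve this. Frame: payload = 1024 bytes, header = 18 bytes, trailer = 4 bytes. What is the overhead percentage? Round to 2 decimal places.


Given: payload = 1024 B, header = 18 B, trailer = 4 B
Overhead bytes = header + trailer = 18 + 4 = 22
Total frame = payload + overhead = 1024 + 22 = 1046
Overhead % = 22 / 1046 * 100 = 2.1033% -> 2.10% (2 dp)

2.10


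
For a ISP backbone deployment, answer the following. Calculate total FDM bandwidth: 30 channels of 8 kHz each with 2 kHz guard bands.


Given: 30 channels, 8 kHz each, guard = 2 kHz
Channel bandwidth = 30 * 8 = 240 kHz
Guard bands = 29 gaps * 2 kHz = 58 kHz
Total = 240 + 58 = 298 kHz

298


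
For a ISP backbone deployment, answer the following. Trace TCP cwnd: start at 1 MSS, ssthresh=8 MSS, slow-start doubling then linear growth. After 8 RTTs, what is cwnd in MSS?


RTT 0: cwnd = 1 MSS (initial)
RTT 1: cwnd = 2 MSS (slow start, doubled)
RTT 2: cwnd = 4 MSS (slow start, doubled)
RTT 3: cwnd = 8 MSS (slow start, doubled)
RTT 4: cwnd = 9 MSS (congestion avoidance, +1)
RTT 5: cwnd = 10 MSS (congestion avoidance, +1)
RTT 6: cwnd = 11 MSS (congestion avoidance, +1)
RTT 7: cwnd = 12 MSS (congestion avoidance, +1)
RTT 8: cwnd = 13 MSS (congestion avoidance, +1)

13


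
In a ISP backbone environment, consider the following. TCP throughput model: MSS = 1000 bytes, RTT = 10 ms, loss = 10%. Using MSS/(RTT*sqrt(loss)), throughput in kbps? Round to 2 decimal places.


Given: MSS = 1000 bytes, RTT = 10 ms, loss = 10%
RTT in seconds = 10 / 1000 = 0.01
Loss rate = 10% = 0.1
sqrt(loss) = sqrt(0.1) = 0.316227766017
Throughput (bytes/s) = 1000 / (0.01 * 0.316227766017) = 316227.7660
Throughput (kbps) = 316227.7660 * 8 / 1000 = 2529.822128 -> 2529.82 kbps (2 dp)

2529.82


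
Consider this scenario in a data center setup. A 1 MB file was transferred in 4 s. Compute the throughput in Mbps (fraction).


Given: file = 1 MB, time = 4 s
File in Mb = 1 * 8 = 8 Mb
Throughput = 8 / 4 Mbps
Throughput = 2 Mbps

2


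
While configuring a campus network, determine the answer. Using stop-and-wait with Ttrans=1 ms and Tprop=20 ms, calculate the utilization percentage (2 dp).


Given: Ttrans = 1 ms, Tprop = 20 ms
RTT = 2 * Tprop = 2 * 20 = 40 ms
U = Ttrans / (Ttrans + RTT)
U = 1 / (1 + 40)
U = 1 / 41 = 0.02439
U% = 2.44%

2.44


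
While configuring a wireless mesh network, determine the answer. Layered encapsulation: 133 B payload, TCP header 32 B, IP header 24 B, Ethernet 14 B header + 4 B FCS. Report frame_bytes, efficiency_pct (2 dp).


TCP segment = 133 + 32 = 165 B
IP packet = 165 + 24 = 189 B
Ethernet frame = 189 + 14 + 4 = 207 B
Efficiency = app / frame = 133 / 207 = 0.642512 = 64.2512% -> 64.25% (2 dp)

207, 64.25


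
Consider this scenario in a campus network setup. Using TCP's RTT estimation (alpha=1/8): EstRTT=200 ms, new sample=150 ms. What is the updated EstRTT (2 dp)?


Given: EstRTT = 200 ms, SampleRTT = 150 ms, alpha = 1/8
New EstRTT = (1 - alpha) * EstRTT + alpha * SampleRTT
(7/8) * 200 = 175
(1/8) * 150 = 18.75
New EstRTT = 175 + 18.75 = 193.75 ms -> 193.75 ms (2 dp)

193.75


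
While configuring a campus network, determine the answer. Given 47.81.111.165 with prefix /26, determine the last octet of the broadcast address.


Given: IP = 47.81.111.165, prefix = /26
Host bits = 32 - 26 = 6
Network last octet = 165 AND mask = 128
Host part size = 2^6 - 1 = 63
Broadcast last octet = 128 OR 63 = 191

191


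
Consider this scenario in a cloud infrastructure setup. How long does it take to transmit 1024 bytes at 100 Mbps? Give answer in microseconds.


Given: packet = 1024 bytes, bandwidth = 100 Mbps
Packet in bits = 1024 * 8 = 8192 bits
Bandwidth = 100 * 10^6 = 100000000 bps
Time = 8192 / 100000000 seconds
Time in us = 8192 * 10^6 / 100000000 = 81.92

81.92


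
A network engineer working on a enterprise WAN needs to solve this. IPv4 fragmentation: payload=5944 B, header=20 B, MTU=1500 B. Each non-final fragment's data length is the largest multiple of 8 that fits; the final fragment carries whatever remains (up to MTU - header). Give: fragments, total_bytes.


Max data per non-final fragment = floor((MTU - header)/8)*8 = floor((1500 - 20)/8)*8 = floor(1480/8)*8 = 1480 B
Final fragment needs no 8-byte alignment: it can carry up to MTU - header = 1480 B
Non-final fragments needed = ceil((payload - 1480) / 1480) = ceil(4464/1480) = ceil(3.0162) = 4
Number of fragments = 4 + 1 = 5
Fragment sizes (data): 4 * 1480 B + 24 B (last, 24 <= 1480 OK)
Total bytes sent = payload + n_frags * header = 5944 + 5*20 = 5944 + 100 = 6044 B

5, 6044


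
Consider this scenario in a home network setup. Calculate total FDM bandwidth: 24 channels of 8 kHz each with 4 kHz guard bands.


Given: 24 channels, 8 kHz each, guard = 4 kHz
Channel bandwidth = 24 * 8 = 192 kHz
Guard bands = 23 gaps * 4 kHz = 92 kHz
Total = 192 + 92 = 284 kHz

284


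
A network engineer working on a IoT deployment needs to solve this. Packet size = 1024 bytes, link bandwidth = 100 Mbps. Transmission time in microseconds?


Given: packet = 1024 bytes, bandwidth = 100 Mbps
Packet in bits = 1024 * 8 = 8192 bits
Bandwidth = 100 * 10^6 = 100000000 bps
Time = 8192 / 100000000 seconds
Time in us = 8192 * 10^6 / 100000000 = 81.92

81.92


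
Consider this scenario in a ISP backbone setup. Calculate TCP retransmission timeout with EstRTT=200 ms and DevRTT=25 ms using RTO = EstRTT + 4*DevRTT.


Given: EstRTT = 200 ms, DevRTT = 25 ms
Timeout = EstRTT + 4 * DevRTT
4 * DevRTT = 4 * 25 = 100
Timeout = 200 + 100 = 300 ms

300


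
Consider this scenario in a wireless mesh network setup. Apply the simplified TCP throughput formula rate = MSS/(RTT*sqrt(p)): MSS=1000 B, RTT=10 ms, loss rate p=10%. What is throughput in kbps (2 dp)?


Given: MSS = 1000 bytes, RTT = 10 ms, loss = 10%
RTT in seconds = 10 / 1000 = 0.01
Loss rate = 10% = 0.1
sqrt(loss) = sqrt(0.1) = 0.316227766017
Throughput (bytes/s) = 1000 / (0.01 * 0.316227766017) = 316227.7660
Throughput (kbps) = 316227.7660 * 8 / 1000 = 2529.822128 -> 2529.82 kbps (2 dp)

2529.82


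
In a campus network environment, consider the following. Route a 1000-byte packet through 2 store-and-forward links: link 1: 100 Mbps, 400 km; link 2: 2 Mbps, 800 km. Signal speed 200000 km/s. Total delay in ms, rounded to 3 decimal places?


Packet = 1000 bytes = 8000 bits. Store-and-forward: sum (t_trans + t_prop) per link.
Link 1: t_trans = 8000/(100*10^6) s = 0.0800 ms; t_prop = 400/200000 s = 2.0000 ms; subtotal = 2.0800 ms
Link 2: t_trans = 8000/(2*10^6) s = 4.0000 ms; t_prop = 800/200000 s = 4.0000 ms; subtotal = 8.0000 ms
End-to-end = 2.0800 + 8.0000 = 10.0800 ms -> 10.080 ms (3 dp)

10.080


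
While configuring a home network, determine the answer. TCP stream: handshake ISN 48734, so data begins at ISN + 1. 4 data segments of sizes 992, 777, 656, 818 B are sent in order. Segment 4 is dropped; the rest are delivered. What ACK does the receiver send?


SYN uses sequence number 48734; first data byte = ISN + 1 = 48735.
Segment 1: SEQ = 48735, len = 992 B, covers [48735, 49726]
Segment 2: SEQ = 49727, len = 777 B, covers [49727, 50503]
Segment 3: SEQ = 50504, len = 656 B, covers [50504, 51159]
Segment 4: SEQ = 51160, len = 818 B, covers [51160, 51977] [LOST]
In-order data received: bytes [48735, 51159] (segments 1..3).
Segment 4 missing -> gap begins at byte 51160.
Cumulative ACK = next expected in-order byte = 48735 + 992 + 777 + 656 = 51160

51160


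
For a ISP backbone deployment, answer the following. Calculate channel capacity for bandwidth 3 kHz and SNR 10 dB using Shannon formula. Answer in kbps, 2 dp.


Given: B = 3 kHz, SNR = 10 dB
SNR linear = 10^(10/10) = 10
1 + SNR = 11
log2(11) = 3.4594316186
C = 3 * 1000 * 3.4594316186 = 10378.2949 bps
C = 10.378295 kbps -> 10.38 kbps (2 dp)

10.38


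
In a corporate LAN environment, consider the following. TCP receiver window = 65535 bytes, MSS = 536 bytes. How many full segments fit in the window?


Given: RWND = 65535 bytes, MSS = 536 bytes
Full segments = floor(RWND / MSS)
Full segments = floor(65535 / 536)
Full segments = floor(122.2668) = 122

122


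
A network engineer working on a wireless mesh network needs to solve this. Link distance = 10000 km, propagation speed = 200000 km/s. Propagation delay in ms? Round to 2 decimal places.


Given: distance = 10000 km, speed = 200000 km/s
Delay = distance / speed = 10000 / 200000 seconds
Delay in ms = 10000 * 1000 / 200000
Delay = 50.0000 ms
Rounded to 2 dp = 50.00 ms

50.00


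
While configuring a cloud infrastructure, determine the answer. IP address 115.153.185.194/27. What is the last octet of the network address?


Given: IP = 115.153.185.194, prefix = /27
Subnet mask = 255.255.255.224
Last octet of IP: 194
Last octet of mask: 224
Network last octet = 194 AND 224 = 192

192


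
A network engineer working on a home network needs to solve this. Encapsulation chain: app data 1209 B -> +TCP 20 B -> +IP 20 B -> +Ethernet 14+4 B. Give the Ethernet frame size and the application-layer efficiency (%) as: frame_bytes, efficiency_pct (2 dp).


TCP segment = 1209 + 20 = 1229 B
IP packet = 1229 + 20 = 1249 B
Ethernet frame = 1249 + 14 + 4 = 1267 B
Efficiency = app / frame = 1209 / 1267 = 0.954223 = 95.4223% -> 95.42% (2 dp)

1267, 95.42


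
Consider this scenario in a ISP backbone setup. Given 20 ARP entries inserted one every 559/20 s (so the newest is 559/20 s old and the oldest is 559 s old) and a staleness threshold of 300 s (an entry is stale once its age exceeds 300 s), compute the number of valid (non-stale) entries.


Ages are k * 559/20 s for k = 1..20 (spacing = 27.9500 s).
Entry k is valid iff k * 559/20 <= 300 iff k <= 20 * 300 / 559 = 10.7335
n_valid = floor(10.7335) = 10
(n_stale = 20 - 10 = 10)

10


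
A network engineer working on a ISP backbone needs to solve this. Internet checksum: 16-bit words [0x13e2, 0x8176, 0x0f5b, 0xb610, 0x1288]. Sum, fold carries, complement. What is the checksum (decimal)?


Given words: [0x13e2, 0x8176, 0x0f5b, 0xb610, 0x1288]
Step 1: Sum all words
Raw sum = 5090 + 33142 + 3931 + 46608 + 4744 = 93515
Step 2: Fold carry: (27979 + 1) = 27980
One's complement = ~27980 & 0xFFFF = 37555

37555


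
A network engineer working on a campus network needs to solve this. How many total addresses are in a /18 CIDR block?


Given: CIDR prefix /18
Host bits = 32 - 18 = 14
Total addresses = 2^14 = 16384

16384


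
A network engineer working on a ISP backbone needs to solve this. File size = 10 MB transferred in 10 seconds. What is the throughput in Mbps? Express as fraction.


Given: file = 10 MB, time = 10 s
File in Mb = 10 * 8 = 80 Mb
Throughput = 80 / 10 Mbps
Throughput = 8 Mbps

8


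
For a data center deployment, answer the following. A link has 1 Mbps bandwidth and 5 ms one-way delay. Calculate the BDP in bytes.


Given: bandwidth = 1 Mbps, delay = 5 ms
BDP in bits = 1 * 10^6 * 5 / 1000
BDP in bits = 5000
BDP in bytes = 5000 / 8 = 625

625


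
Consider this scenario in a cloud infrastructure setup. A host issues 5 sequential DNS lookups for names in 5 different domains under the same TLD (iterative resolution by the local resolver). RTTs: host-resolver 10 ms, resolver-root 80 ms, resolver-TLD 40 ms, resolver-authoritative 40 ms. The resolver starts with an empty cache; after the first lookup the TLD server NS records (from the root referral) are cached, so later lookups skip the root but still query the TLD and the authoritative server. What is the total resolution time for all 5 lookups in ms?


Lookup 1 (cold cache): local + root + TLD + auth = 10 + 80 + 40 + 40 = 170 ms
Lookups 2..5 (TLD NS cached -> skip root; new domain -> still ask TLD and auth): local + TLD + auth = 10 + 40 + 40 = 90 ms each
Remaining 4 lookups: 4 * 90 = 360 ms
Total = 170 + 360 = 530 ms

530


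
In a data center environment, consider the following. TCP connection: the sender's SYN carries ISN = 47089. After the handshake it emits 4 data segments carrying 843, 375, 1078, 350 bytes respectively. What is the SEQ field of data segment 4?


The SYN occupies sequence number ISN = 47089, so the first data byte is ISN + 1 = 47090.
SEQ of data segment i = (ISN + 1) + sum of payload sizes of segments 1..i-1.
Segment 1: SEQ = 47090, payload = 843 bytes
Segment 2: SEQ = 47933, payload = 375 bytes
Segment 3: SEQ = 48308, payload = 1078 bytes
Segment 4: SEQ = 49386, payload = 350 bytes
SEQ of segment 4 = 47090 + 843 + 375 + 1078 = 49386

49386


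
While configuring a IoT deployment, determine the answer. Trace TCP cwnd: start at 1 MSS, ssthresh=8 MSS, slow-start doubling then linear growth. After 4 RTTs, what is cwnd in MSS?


RTT 0: cwnd = 1 MSS (initial)
RTT 1: cwnd = 2 MSS (slow start, doubled)
RTT 2: cwnd = 4 MSS (slow start, doubled)
RTT 3: cwnd = 8 MSS (slow start, doubled)
RTT 4: cwnd = 9 MSS (congestion avoidance, +1)

9


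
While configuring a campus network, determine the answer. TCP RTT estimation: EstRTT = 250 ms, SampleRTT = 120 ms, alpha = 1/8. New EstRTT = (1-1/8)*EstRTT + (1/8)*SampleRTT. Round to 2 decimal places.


Given: EstRTT = 250 ms, SampleRTT = 120 ms, alpha = 1/8
New EstRTT = (1 - alpha) * EstRTT + alpha * SampleRTT
(7/8) * 250 = 218.75
(1/8) * 120 = 15
New EstRTT = 218.75 + 15 = 233.75 ms -> 233.75 ms (2 dp)

233.75


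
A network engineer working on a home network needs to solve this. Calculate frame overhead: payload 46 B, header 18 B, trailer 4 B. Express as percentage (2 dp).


Given: payload = 46 B, header = 18 B, trailer = 4 B
Overhead bytes = header + trailer = 18 + 4 = 22
Total frame = payload + overhead = 46 + 22 = 68
Overhead % = 22 / 68 * 100 = 32.3529% -> 32.35% (2 dp)

32.35


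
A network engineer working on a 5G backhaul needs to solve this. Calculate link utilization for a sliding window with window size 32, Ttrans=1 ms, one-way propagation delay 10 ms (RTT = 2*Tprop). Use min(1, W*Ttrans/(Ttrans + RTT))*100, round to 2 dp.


Given: W = 32, Ttrans = 1 ms, RTT = 20 ms (= 2 * Tprop, Tprop = 10 ms)
Cycle time = Ttrans + RTT = 1 + 20 = 21 ms (first packet sent until its ACK returns)
W * Ttrans = 32 * 1 = 32 ms of sending per cycle
W * Ttrans / (Ttrans + RTT) = 32 / 21 = 1.523810
U = min(1, 1.523810) = 1.000000
U% = 100.00%

100.00


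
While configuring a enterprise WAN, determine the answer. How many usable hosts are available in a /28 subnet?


Given: subnet mask /28
Host bits = 32 - 28 = 4
Total addresses = 2^4 = 16
Usable hosts = 16 - 2 (network + broadcast) = 14

14


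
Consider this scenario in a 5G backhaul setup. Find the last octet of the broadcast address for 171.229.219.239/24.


Given: IP = 171.229.219.239, prefix = /24
Host bits = 32 - 24 = 8
Network last octet = 239 AND mask = 0
Host part size = 2^8 - 1 = 255
Broadcast last octet = 0 OR 255 = 255

255


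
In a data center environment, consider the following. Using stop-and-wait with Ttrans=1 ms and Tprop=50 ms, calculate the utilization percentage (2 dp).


Given: Ttrans = 1 ms, Tprop = 50 ms
RTT = 2 * Tprop = 2 * 50 = 100 ms
U = Ttrans / (Ttrans + RTT)
U = 1 / (1 + 100)
U = 1 / 101 = 0.009901
U% = 0.99%

0.99
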